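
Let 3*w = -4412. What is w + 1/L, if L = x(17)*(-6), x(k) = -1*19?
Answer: -55885/38 ≈ -1470.7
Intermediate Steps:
x(k) = -19
L = 114 (L = -19*(-6) = 114)
w = -4412/3 (w = (⅓)*(-4412) = -4412/3 ≈ -1470.7)
w + 1/L = -4412/3 + 1/114 = -55885/38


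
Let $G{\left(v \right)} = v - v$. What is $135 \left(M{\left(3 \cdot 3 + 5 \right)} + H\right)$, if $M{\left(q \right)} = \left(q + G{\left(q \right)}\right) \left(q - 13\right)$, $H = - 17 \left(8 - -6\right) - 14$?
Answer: $-32130$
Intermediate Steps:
$G{\left(v \right)} = 0$
$H = -252$ ($H = - 17 \left(8 + 6\right) - 14 = \left(-17\right) 14 - 14 = -238 - 14 = -252$)
$M{\left(q \right)} = q \left(-13 + q\right)$ ($M{\left(q \right)} = \left(q + 0\right) \left(q - 13\right) = q \left(-13 + q\right)$)
$135 \left(M{\left(3 \cdot 3 + 5 \right)} + H\right) = 135 \left(\left(3 \cdot 3 + 5\right) \left(-13 + \left(3 \cdot 3 + 5\right)\right) - 252\right) = 135 \left(\left(9 + 5\right) \left(-13 + \left(9 + 5\right)\right) - 252\right) = 135 \left(14 \left(-13 + 14\right) - 252\right) = 135 \left(14 \cdot 1 - 252\right) = 135 \left(14 - 252\right) = 135 \left(-238\right) = -32130$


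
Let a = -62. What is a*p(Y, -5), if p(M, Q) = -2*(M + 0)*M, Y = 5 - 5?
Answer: 0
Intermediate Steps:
Y = 0
p(M, Q) = -2*M² (p(M, Q) = -2*M*M = -2*M²)
a*p(Y, -5) = -(-124)*0² = -(-124)*0 = -62*0 = 0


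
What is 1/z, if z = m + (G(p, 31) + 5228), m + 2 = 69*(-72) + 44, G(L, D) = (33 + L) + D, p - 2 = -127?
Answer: 1/241 ≈ 0.0041494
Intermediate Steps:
p = -125 (p = 2 - 127 = -125)
G(L, D) = 33 + D + L
m = -4926 (m = -2 + (69*(-72) + 44) = -2 + (-4968 + 44) = -2 - 4924 = -4926)
z = 241 (z = -4926 + ((33 + 31 - 125) + 5228) = -4926 + (-61 + 5228) = -4926 + 5167 = 241)
1/z = 1/241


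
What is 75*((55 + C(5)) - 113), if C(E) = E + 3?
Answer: -3750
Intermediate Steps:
C(E) = 3 + E
75*((55 + C(5)) - 113) = 75*((55 + (3 + 5)) - 113) = 75*((55 + 8) - 113) = 75*(63 - 113) = 75*(-50) = -3750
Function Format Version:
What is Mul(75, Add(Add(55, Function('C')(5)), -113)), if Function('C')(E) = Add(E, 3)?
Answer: -3750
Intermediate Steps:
Function('C')(E) = Add(3, E)
Mul(75, Add(Add(55, Function('C')(5)), -113)) = Mul(75, Add(Add(55, Add(3, 5)), -113)) = Mul(75, Add(Add(55, 8), -113)) = Mul(75, Add(63, -113)) = Mul(75, -50) = -3750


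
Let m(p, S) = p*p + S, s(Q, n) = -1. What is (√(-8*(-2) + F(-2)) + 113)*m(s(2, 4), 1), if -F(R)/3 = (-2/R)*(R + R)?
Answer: 226 + 4*√7 ≈ 236.58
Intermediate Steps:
m(p, S) = S + p² (m(p, S) = p² + S = S + p²)
F(R) = 12 (F(R) = -3*(-2/R)*(R + R) = -3*(-2/R)*2*R = -3*(-4) = 12)
(√(-8*(-2) + F(-2)) + 113)*m(s(2, 4), 1) = (√(-8*(-2) + 12) + 113)*(1 + (-1)²) = (√(16 + 12) + 113)*(1 + 1) = (√28 + 113)*2 = (2*√7 + 113)*2 = (113 + 2*√7)*2 = 226 + 4*√7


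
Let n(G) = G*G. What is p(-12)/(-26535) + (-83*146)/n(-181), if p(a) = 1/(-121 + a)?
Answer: -42766267529/115618646955 ≈ -0.36989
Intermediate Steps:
n(G) = G²
p(-12)/(-26535) + (-83*146)/n(-181) = 1/(-121 - 12*(-26535)) + (-83*146)/((-181)²) = -1/26535/(-133) - 12118/32761 = -1/133*(-1/26535) - 12118*1/32761 = 1/3529155 - 12118/32761 = -42766267529/115618646955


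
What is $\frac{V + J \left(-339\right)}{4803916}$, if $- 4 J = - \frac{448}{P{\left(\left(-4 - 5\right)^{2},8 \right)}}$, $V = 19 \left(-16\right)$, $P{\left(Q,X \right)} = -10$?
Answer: $\frac{4366}{6004895} \approx 0.00072707$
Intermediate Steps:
$V = -304$
$J = - \frac{56}{5}$ ($J = - \frac{\left(-448\right) \frac{1}{-10}}{4} = - \frac{\left(-448\right) \left(- \frac{1}{10}\right)}{4} = \left(- \frac{1}{4}\right) \frac{224}{5} = - \frac{56}{5} \approx -11.2$)
$\frac{V + J \left(-339\right)}{4803916} = \frac{-304 - - \frac{18984}{5}}{4803916} = \left(-304 + \frac{18984}{5}\right) \frac{1}{4803916} = \frac{17464}{5} \cdot \frac{1}{4803916} = \frac{4366}{6004895}$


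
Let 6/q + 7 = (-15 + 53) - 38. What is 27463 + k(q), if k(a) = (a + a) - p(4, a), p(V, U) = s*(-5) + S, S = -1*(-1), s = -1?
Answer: 192187/7 ≈ 27455.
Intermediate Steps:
S = 1
p(V, U) = 6 (p(V, U) = -1*(-5) + 1 = 5 + 1 = 6)
q = -6/7 (q = 6/(-7 + ((-15 + 53) - 38)) = 6/(-7 + (38 - 38)) = 6/(-7 + 0) = 6/(-7) = 6*(-⅐) = -6/7 ≈ -0.85714)
k(a) = -6 + 2*a (k(a) = (a + a) - 1*6 = 2*a - 6 = -6 + 2*a)
27463 + k(q) = 27463 + (-6 + 2*(-6/7)) = 27463 + (-6 - 12/7) = 27463 - 54/7 = 192187/7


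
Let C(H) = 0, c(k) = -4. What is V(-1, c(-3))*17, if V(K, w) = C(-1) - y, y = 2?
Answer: -34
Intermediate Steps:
V(K, w) = -2 (V(K, w) = 0 - 1*2 = 0 - 2 = -2)
V(-1, c(-3))*17 = -2*17 = -34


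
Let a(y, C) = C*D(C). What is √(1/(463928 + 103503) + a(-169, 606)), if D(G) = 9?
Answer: 5*√70242707360957/567431 ≈ 73.851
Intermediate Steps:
a(y, C) = 9*C (a(y, C) = C*9 = 9*C)
√(1/(463928 + 103503) + a(-169, 606)) = √(1/(463928 + 103503) + 9*606) = √(1/567431 + 5454) = √(3094768675/567431) = 5*√70242707360957/567431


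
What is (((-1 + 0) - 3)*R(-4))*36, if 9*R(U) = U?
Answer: 64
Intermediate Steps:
R(U) = U/9
(((-1 + 0) - 3)*R(-4))*36 = (((-1 + 0) - 3)*((⅑)*(-4)))*36 = ((-1 - 3)*(-4/9))*36 = -4*(-4/9)*36 = (16/9)*36 = 64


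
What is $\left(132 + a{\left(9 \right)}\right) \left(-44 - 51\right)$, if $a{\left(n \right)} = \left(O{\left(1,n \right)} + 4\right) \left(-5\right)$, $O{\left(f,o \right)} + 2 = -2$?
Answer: $-12540$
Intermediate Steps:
$O{\left(f,o \right)} = -4$ ($O{\left(f,o \right)} = -2 - 2 = -4$)
$a{\left(n \right)} = 0$ ($a{\left(n \right)} = \left(-4 + 4\right) \left(-5\right) = 0 \left(-5\right) = 0$)
$\left(132 + a{\left(9 \right)}\right) \left(-44 - 51\right) = \left(132 + 0\right) \left(-44 - 51\right) = 132 \left(-44 - 51\right) = 132 \left(-95\right) = -12540$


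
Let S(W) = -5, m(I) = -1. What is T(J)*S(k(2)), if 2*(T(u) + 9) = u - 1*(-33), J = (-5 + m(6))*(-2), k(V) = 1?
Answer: -135/2 ≈ -67.500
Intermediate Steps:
J = 12 (J = (-5 - 1)*(-2) = -6*(-2) = 12)
T(u) = 15/2 + u/2 (T(u) = -9 + (u - 1*(-33))/2 = -9 + (u + 33)/2 = -9 + (33 + u)/2 = -9 + (33/2 + u/2) = 15/2 + u/2)
T(J)*S(k(2)) = (15/2 + (½)*12)*(-5) = (15/2 + 6)*(-5) = (27/2)*(-5) = -135/2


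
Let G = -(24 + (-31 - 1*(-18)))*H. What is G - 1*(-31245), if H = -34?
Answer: 31619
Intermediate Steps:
G = 374 (G = -(24 + (-31 - 1*(-18)))*(-34) = -(24 + (-31 + 18))*(-34) = -(24 - 13)*(-34) = -11*(-34) = -1*(-374) = 374)
G - 1*(-31245) = 374 - 1*(-31245) = 374 + 31245 = 31619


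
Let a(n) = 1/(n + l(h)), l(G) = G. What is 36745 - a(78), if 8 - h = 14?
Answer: 2645639/72 ≈ 36745.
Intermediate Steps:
h = -6 (h = 8 - 1*14 = 8 - 14 = -6)
a(n) = 1/(-6 + n) (a(n) = 1/(n - 6) = 1/(-6 + n))
36745 - a(78) = 36745 - 1/(-6 + 78) = 36745 - 1/72 = 2645639/72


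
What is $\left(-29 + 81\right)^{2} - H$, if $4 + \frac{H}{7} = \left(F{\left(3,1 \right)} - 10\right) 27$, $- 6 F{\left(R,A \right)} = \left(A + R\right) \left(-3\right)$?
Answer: $4244$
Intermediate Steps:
$F{\left(R,A \right)} = \frac{A}{2} + \frac{R}{2}$ ($F{\left(R,A \right)} = - \frac{\left(A + R\right) \left(-3\right)}{6} = - \frac{- 3 A - 3 R}{6} = \frac{A}{2} + \frac{R}{2}$)
$H = -1540$ ($H = -28 + 7 \left(\left(\frac{1}{2} \cdot 1 + \frac{1}{2} \cdot 3\right) - 10\right) 27 = -28 + 7 \left(\left(\frac{1}{2} + \frac{3}{2}\right) - 10\right) 27 = -28 + 7 \left(2 - 10\right) 27 = -28 + 7 \left(\left(-8\right) 27\right) = -28 + 7 \left(-216\right) = -28 - 1512 = -1540$)
$\left(-29 + 81\right)^{2} - H = \left(-29 + 81\right)^{2} - -1540 = 52^{2} + 1540 = 2704 + 1540 = 4244$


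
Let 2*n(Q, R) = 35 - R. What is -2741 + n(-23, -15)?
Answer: -2716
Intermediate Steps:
n(Q, R) = 35/2 - R/2 (n(Q, R) = (35 - R)/2 = 35/2 - R/2)
-2741 + n(-23, -15) = -2741 + (35/2 - ½*(-15)) = -2741 + (35/2 + 15/2) = -2741 + 25 = -2716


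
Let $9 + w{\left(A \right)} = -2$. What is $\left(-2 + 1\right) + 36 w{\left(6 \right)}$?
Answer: $-397$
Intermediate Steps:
$w{\left(A \right)} = -11$ ($w{\left(A \right)} = -9 - 2 = -11$)
$\left(-2 + 1\right) + 36 w{\left(6 \right)} = \left(-2 + 1\right) + 36 \left(-11\right) = -1 - 396 = -397$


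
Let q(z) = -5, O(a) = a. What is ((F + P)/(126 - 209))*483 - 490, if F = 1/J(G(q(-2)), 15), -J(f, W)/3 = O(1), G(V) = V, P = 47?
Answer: -63210/83 ≈ -761.57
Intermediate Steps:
J(f, W) = -3 (J(f, W) = -3*1 = -3)
F = -⅓ (F = 1/(-3) = -⅓ ≈ -0.33333)
((F + P)/(126 - 209))*483 - 490 = ((-⅓ + 47)/(126 - 209))*483 - 490 = ((140/3)/(-83))*483 - 490 = ((140/3)*(-1/83))*483 - 490 = -140/249*483 - 490 = -22540/83 - 490 = -63210/83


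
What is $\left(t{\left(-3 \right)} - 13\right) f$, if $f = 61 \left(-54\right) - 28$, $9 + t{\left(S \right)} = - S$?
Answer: $63118$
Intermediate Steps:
$t{\left(S \right)} = -9 - S$
$f = -3322$ ($f = -3294 - 28 = -3322$)
$\left(t{\left(-3 \right)} - 13\right) f = \left(\left(-9 - -3\right) - 13\right) \left(-3322\right) = \left(\left(-9 + 3\right) - 13\right) \left(-3322\right) = \left(-6 - 13\right) \left(-3322\right) = \left(-19\right) \left(-3322\right) = 63118$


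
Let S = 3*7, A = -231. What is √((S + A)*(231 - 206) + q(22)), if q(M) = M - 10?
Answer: 3*I*√582 ≈ 72.374*I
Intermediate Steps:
S = 21
q(M) = -10 + M
√((S + A)*(231 - 206) + q(22)) = √((21 - 231)*(231 - 206) + (-10 + 22)) = √(-210*25 + 12) = √(-5250 + 12) = √(-5238) = 3*I*√582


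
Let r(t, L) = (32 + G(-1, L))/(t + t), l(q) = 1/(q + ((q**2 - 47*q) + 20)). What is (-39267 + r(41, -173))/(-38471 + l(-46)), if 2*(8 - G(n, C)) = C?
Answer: 6845225705/6706726331 ≈ 1.0207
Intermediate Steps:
G(n, C) = 8 - C/2
l(q) = 1/(20 + q**2 - 46*q) (l(q) = 1/(q + (20 + q**2 - 47*q)) = 1/(20 + q**2 - 46*q))
r(t, L) = (40 - L/2)/(2*t) (r(t, L) = (32 + (8 - L/2))/(t + t) = (40 - L/2)/((2*t)) = (40 - L/2)*(1/(2*t)) = (40 - L/2)/(2*t))
(-39267 + r(41, -173))/(-38471 + l(-46)) = (-39267 + (1/4)*(80 - 1*(-173))/41)/(-38471 + 1/(20 + (-46)**2 - 46*(-46))) = (-39267 + (1/4)*(1/41)*(80 + 173))/(-38471 + 1/(20 + 2116 + 2116)) = (-39267 + (1/4)*(1/41)*253)/(-38471 + 1/4252) = (-39267 + 253/164)/(-38471 + 1/4252) = -6439535/(164*(-163578691/4252)) = -6439535/164*(-4252/163578691) = 6845225705/6706726331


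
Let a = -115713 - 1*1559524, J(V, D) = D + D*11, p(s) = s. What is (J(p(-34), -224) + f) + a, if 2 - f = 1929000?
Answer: -3606923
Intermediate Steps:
J(V, D) = 12*D (J(V, D) = D + 11*D = 12*D)
f = -1928998 (f = 2 - 1*1929000 = 2 - 1929000 = -1928998)
a = -1675237 (a = -115713 - 1559524 = -1675237)
(J(p(-34), -224) + f) + a = (12*(-224) - 1928998) - 1675237 = (-2688 - 1928998) - 1675237 = -1931686 - 1675237 = -3606923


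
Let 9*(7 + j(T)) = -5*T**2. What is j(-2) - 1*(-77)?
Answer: 610/9 ≈ 67.778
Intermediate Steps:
j(T) = -7 - 5*T**2/9 (j(T) = -7 + (-5*T**2)/9 = -7 - 5*T**2/9)
j(-2) - 1*(-77) = (-7 - 5/9*(-2)**2) - 1*(-77) = (-7 - 5/9*4) + 77 = (-7 - 20/9) + 77 = -83/9 + 77 = 610/9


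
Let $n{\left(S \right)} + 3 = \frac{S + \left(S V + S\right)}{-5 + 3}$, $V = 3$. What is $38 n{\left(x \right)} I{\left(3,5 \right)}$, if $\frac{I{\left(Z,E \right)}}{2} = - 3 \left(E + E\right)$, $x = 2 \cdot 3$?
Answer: $41040$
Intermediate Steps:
$x = 6$
$I{\left(Z,E \right)} = - 12 E$ ($I{\left(Z,E \right)} = 2 \left(- 3 \left(E + E\right)\right) = 2 \left(- 3 \cdot 2 E\right) = 2 \left(- 6 E\right) = - 12 E$)
$n{\left(S \right)} = -3 - \frac{5 S}{2}$ ($n{\left(S \right)} = -3 + \frac{S + \left(S 3 + S\right)}{-5 + 3} = -3 + \frac{S + \left(3 S + S\right)}{-2} = -3 + \left(S + 4 S\right) \left(- \frac{1}{2}\right) = -3 + 5 S \left(- \frac{1}{2}\right) = -3 - \frac{5 S}{2}$)
$38 n{\left(x \right)} I{\left(3,5 \right)} = 38 \left(-3 - 15\right) \left(\left(-12\right) 5\right) = 38 \left(-3 - 15\right) \left(-60\right) = 38 \left(-18\right) \left(-60\right) = \left(-684\right) \left(-60\right) = 41040$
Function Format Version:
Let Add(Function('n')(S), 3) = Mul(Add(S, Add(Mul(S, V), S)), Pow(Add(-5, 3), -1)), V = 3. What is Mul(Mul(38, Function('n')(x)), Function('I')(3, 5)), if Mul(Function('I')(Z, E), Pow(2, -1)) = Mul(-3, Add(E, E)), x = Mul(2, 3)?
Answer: 41040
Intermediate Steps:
x = 6
Function('I')(Z, E) = Mul(-12, E) (Function('I')(Z, E) = Mul(2, Mul(-3, Add(E, E))) = Mul(2, Mul(-3, Mul(2, E))) = Mul(2, Mul(-6, E)) = Mul(-12, E))
Function('n')(S) = Add(-3, Mul(Rational(-5, 2), S)) (Function('n')(S) = Add(-3, Mul(Add(S, Add(Mul(S, 3), S)), Pow(Add(-5, 3), -1))) = Add(-3, Mul(Add(S, Add(Mul(3, S), S)), Pow(-2, -1))) = Add(-3, Mul(Add(S, Mul(4, S)), Rational(-1, 2))) = Add(-3, Mul(Mul(5, S), Rational(-1, 2))) = Add(-3, Mul(Rational(-5, 2), S)))
Mul(Mul(38, Function('n')(x)), Function('I')(3, 5)) = Mul(Mul(38, Add(-3, Mul(Rational(-5, 2), 6))), Mul(-12, 5)) = Mul(Mul(38, Add(-3, -15)), -60) = Mul(Mul(38, -18), -60) = Mul(-684, -60) = 41040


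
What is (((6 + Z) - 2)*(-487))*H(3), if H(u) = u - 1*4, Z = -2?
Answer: 974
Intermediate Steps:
H(u) = -4 + u (H(u) = u - 4 = -4 + u)
(((6 + Z) - 2)*(-487))*H(3) = (((6 - 2) - 2)*(-487))*(-4 + 3) = ((4 - 2)*(-487))*(-1) = (2*(-487))*(-1) = -974*(-1) = 974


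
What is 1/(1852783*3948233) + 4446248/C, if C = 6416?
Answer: 4065659721278930661/5866805623916078 ≈ 692.99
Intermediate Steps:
1/(1852783*3948233) + 4446248/C = 1/(1852783*3948233) + 4446248/6416 = (1/1852783)*(1/3948233) + 4446248*(1/6416) = 1/7315218982439 + 555781/802 = 4065659721278930661/5866805623916078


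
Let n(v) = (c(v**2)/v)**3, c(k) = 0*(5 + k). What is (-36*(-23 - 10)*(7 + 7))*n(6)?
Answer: 0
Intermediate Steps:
c(k) = 0
n(v) = 0 (n(v) = (0/v)**3 = 0**3 = 0)
(-36*(-23 - 10)*(7 + 7))*n(6) = -36*(-23 - 10)*(7 + 7)*0 = -(-1188)*14*0 = -36*(-462)*0 = 16632*0 = 0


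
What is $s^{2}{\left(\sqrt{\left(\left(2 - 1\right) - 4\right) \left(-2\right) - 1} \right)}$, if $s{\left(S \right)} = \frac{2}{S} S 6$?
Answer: $144$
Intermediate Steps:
$s{\left(S \right)} = 12$ ($s{\left(S \right)} = 2 \cdot 6 = 12$)
$s^{2}{\left(\sqrt{\left(\left(2 - 1\right) - 4\right) \left(-2\right) - 1} \right)} = 12^{2} = 144$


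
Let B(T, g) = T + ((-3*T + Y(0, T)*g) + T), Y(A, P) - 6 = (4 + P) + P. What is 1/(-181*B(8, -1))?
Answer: 1/6154 ≈ 0.00016250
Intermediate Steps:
Y(A, P) = 10 + 2*P (Y(A, P) = 6 + ((4 + P) + P) = 6 + (4 + 2*P) = 10 + 2*P)
B(T, g) = -T + g*(10 + 2*T) (B(T, g) = T + ((-3*T + (10 + 2*T)*g) + T) = T + ((-3*T + g*(10 + 2*T)) + T) = T + (-2*T + g*(10 + 2*T)) = -T + g*(10 + 2*T))
1/(-181*B(8, -1)) = 1/(-181*(-1*8 + 2*(-1)*(5 + 8))) = 1/(-181*(-8 + 2*(-1)*13)) = 1/(-181*(-8 - 26)) = 1/(-181*(-34)) = 1/6154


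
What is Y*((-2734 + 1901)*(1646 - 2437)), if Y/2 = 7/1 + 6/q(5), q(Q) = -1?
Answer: 1317806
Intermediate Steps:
Y = 2 (Y = 2*(7/1 + 6/(-1)) = 2*(7*1 + 6*(-1)) = 2*(7 - 6) = 2*1 = 2)
Y*((-2734 + 1901)*(1646 - 2437)) = 2*((-2734 + 1901)*(1646 - 2437)) = 2*(-833*(-791)) = 2*658903 = 1317806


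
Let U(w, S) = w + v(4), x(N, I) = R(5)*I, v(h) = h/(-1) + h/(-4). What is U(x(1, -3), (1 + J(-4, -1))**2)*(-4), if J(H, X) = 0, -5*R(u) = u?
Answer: 8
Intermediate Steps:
R(u) = -u/5
v(h) = -5*h/4 (v(h) = h*(-1) + h*(-1/4) = -h - h/4 = -5*h/4)
x(N, I) = -I (x(N, I) = (-1/5*5)*I = -I)
U(w, S) = -5 + w (U(w, S) = w - 5/4*4 = w - 5 = -5 + w)
U(x(1, -3), (1 + J(-4, -1))**2)*(-4) = (-5 - 1*(-3))*(-4) = (-5 + 3)*(-4) = -2*(-4) = 8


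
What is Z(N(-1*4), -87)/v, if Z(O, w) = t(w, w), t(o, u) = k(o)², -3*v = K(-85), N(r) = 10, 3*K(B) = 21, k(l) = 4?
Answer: -48/7 ≈ -6.8571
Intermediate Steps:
K(B) = 7 (K(B) = (⅓)*21 = 7)
v = -7/3 (v = -⅓*7 = -7/3 ≈ -2.3333)
t(o, u) = 16 (t(o, u) = 4² = 16)
Z(O, w) = 16
Z(N(-1*4), -87)/v = 16/(-7/3) = 16*(-3/7) = -48/7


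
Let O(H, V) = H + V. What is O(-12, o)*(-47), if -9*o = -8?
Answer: 4700/9 ≈ 522.22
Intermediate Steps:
o = 8/9 (o = -1/9*(-8) = 8/9 ≈ 0.88889)
O(-12, o)*(-47) = (-12 + 8/9)*(-47) = -100/9*(-47) = 4700/9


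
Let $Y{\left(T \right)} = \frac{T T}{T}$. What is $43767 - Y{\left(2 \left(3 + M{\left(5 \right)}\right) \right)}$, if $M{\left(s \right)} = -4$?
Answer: $43769$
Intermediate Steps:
$Y{\left(T \right)} = T$ ($Y{\left(T \right)} = \frac{T^{2}}{T} = T$)
$43767 - Y{\left(2 \left(3 + M{\left(5 \right)}\right) \right)} = 43767 - 2 \left(3 - 4\right) = 43767 - 2 \left(-1\right) = 43767 - -2 = 43767 + 2 = 43769$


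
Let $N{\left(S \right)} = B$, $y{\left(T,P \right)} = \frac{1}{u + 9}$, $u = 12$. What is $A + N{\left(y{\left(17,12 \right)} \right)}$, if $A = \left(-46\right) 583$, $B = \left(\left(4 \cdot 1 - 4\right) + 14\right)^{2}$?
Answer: $-26622$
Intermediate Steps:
$y{\left(T,P \right)} = \frac{1}{21}$ ($y{\left(T,P \right)} = \frac{1}{12 + 9} = \frac{1}{21}$)
$B = 196$ ($B = \left(\left(4 - 4\right) + 14\right)^{2} = \left(0 + 14\right)^{2} = 14^{2} = 196$)
$A = -26818$
$N{\left(S \right)} = 196$
$A + N{\left(y{\left(17,12 \right)} \right)} = -26818 + 196 = -26622$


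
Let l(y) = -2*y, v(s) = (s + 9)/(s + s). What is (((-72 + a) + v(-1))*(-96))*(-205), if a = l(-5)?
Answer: -1298880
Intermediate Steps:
v(s) = (9 + s)/(2*s) (v(s) = (9 + s)/((2*s)) = (9 + s)*(1/(2*s)) = (9 + s)/(2*s))
a = 10 (a = -2*(-5) = 10)
(((-72 + a) + v(-1))*(-96))*(-205) = (((-72 + 10) + (½)*(9 - 1)/(-1))*(-96))*(-205) = ((-62 + (½)*(-1)*8)*(-96))*(-205) = ((-62 - 4)*(-96))*(-205) = -66*(-96)*(-205) = 6336*(-205) = -1298880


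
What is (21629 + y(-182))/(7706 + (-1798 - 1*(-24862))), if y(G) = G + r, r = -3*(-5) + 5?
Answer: 21467/30770 ≈ 0.69766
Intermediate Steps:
r = 20 (r = 15 + 5 = 20)
y(G) = 20 + G (y(G) = G + 20 = 20 + G)
(21629 + y(-182))/(7706 + (-1798 - 1*(-24862))) = (21629 + (20 - 182))/(7706 + (-1798 - 1*(-24862))) = (21629 - 162)/(7706 + (-1798 + 24862)) = 21467/(7706 + 23064) = 21467/30770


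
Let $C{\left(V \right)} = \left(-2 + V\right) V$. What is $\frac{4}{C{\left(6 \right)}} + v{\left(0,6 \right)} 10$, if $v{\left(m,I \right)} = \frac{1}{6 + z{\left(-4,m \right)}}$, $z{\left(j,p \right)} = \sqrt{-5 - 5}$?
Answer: $\frac{203}{138} - \frac{5 i \sqrt{10}}{23} \approx 1.471 - 0.68745 i$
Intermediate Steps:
$C{\left(V \right)} = V \left(-2 + V\right)$
$z{\left(j,p \right)} = i \sqrt{10}$ ($z{\left(j,p \right)} = \sqrt{-10} = i \sqrt{10}$)
$v{\left(m,I \right)} = \frac{1}{6 + i \sqrt{10}}$
$\frac{4}{C{\left(6 \right)}} + v{\left(0,6 \right)} 10 = \frac{4}{6 \left(-2 + 6\right)} + \left(\frac{3}{23} - \frac{i \sqrt{10}}{46}\right) 10 = \frac{4}{6 \cdot 4} + \left(\frac{30}{23} - \frac{5 i \sqrt{10}}{23}\right) = \frac{4}{24} + \left(\frac{30}{23} - \frac{5 i \sqrt{10}}{23}\right) = 4 \cdot \frac{1}{24} + \left(\frac{30}{23} - \frac{5 i \sqrt{10}}{23}\right) = \frac{1}{6} + \left(\frac{30}{23} - \frac{5 i \sqrt{10}}{23}\right) = \frac{203}{138} - \frac{5 i \sqrt{10}}{23}$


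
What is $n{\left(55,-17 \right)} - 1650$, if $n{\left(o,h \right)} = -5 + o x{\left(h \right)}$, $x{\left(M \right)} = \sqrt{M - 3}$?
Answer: $-1655 + 110 i \sqrt{5} \approx -1655.0 + 245.97 i$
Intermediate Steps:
$x{\left(M \right)} = \sqrt{-3 + M}$
$n{\left(o,h \right)} = -5 + o \sqrt{-3 + h}$
$n{\left(55,-17 \right)} - 1650 = \left(-5 + 55 \sqrt{-3 - 17}\right) - 1650 = \left(-5 + 55 \sqrt{-20}\right) - 1650 = \left(-5 + 55 \cdot 2 i \sqrt{5}\right) - 1650 = \left(-5 + 110 i \sqrt{5}\right) - 1650 = -1655 + 110 i \sqrt{5}$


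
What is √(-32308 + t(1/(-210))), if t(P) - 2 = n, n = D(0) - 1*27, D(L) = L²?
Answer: I*√32333 ≈ 179.81*I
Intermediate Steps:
n = -27 (n = 0² - 1*27 = 0 - 27 = -27)
t(P) = -25 (t(P) = 2 - 27 = -25)
√(-32308 + t(1/(-210))) = √(-32308 - 25) = √(-32333) = I*√32333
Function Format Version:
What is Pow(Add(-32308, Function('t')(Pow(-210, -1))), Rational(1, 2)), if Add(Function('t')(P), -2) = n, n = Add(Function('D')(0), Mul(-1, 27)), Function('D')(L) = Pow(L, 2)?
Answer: Mul(I, Pow(32333, Rational(1, 2))) ≈ Mul(179.81, I)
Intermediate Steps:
n = -27 (n = Add(Pow(0, 2), Mul(-1, 27)) = Add(0, -27) = -27)
Function('t')(P) = -25 (Function('t')(P) = Add(2, -27) = -25)
Pow(Add(-32308, Function('t')(Pow(-210, -1))), Rational(1, 2)) = Pow(Add(-32308, -25), Rational(1, 2)) = Pow(-32333, Rational(1, 2)) = Mul(I, Pow(32333, Rational(1, 2)))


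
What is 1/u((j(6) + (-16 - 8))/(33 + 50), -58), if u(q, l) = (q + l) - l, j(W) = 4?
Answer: -83/20 ≈ -4.1500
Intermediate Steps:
u(q, l) = q (u(q, l) = (l + q) - l = q)
1/u((j(6) + (-16 - 8))/(33 + 50), -58) = 1/((4 + (-16 - 8))/(33 + 50)) = 1/((4 - 24)/83) = 1/(-20*1/83) = 1/(-20/83) = -83/20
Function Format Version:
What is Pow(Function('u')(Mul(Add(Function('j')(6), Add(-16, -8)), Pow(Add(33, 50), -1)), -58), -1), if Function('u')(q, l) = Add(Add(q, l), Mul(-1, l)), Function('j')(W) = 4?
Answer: Rational(-83, 20) ≈ -4.1500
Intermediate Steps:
Function('u')(q, l) = q (Function('u')(q, l) = Add(Add(l, q), Mul(-1, l)) = q)
Pow(Function('u')(Mul(Add(Function('j')(6), Add(-16, -8)), Pow(Add(33, 50), -1)), -58), -1) = Pow(Mul(Add(4, Add(-16, -8)), Pow(Add(33, 50), -1)), -1) = Pow(Mul(Add(4, -24), Pow(83, -1)), -1) = Pow(Mul(-20, Rational(1, 83)), -1) = Pow(Rational(-20, 83), -1) = Rational(-83, 20)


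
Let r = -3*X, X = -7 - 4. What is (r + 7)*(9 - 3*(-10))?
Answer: 1560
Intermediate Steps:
X = -11
r = 33 (r = -3*(-11) = 33)
(r + 7)*(9 - 3*(-10)) = (33 + 7)*(9 - 3*(-10)) = 40*(9 + 30) = 40*39 = 1560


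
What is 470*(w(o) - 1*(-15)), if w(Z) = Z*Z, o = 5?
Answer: 18800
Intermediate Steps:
w(Z) = Z²
470*(w(o) - 1*(-15)) = 470*(5² - 1*(-15)) = 470*(25 + 15) = 470*40 = 18800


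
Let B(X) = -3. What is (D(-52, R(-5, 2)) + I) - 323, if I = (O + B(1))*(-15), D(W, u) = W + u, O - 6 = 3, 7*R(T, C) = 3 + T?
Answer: -3257/7 ≈ -465.29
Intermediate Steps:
R(T, C) = 3/7 + T/7 (R(T, C) = (3 + T)/7 = 3/7 + T/7)
O = 9 (O = 6 + 3 = 9)
I = -90 (I = (9 - 3)*(-15) = 6*(-15) = -90)
(D(-52, R(-5, 2)) + I) - 323 = ((-52 + (3/7 + (⅐)*(-5))) - 90) - 323 = ((-52 + (3/7 - 5/7)) - 90) - 323 = ((-52 - 2/7) - 90) - 323 = (-366/7 - 90) - 323 = -996/7 - 323 = -3257/7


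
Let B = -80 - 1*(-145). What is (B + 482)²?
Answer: 299209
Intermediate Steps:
B = 65 (B = -80 + 145 = 65)
(B + 482)² = (65 + 482)² = 547² = 299209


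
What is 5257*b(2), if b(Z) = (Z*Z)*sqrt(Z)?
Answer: 21028*sqrt(2) ≈ 29738.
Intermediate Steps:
b(Z) = Z**(5/2) (b(Z) = Z**2*sqrt(Z) = Z**(5/2))
5257*b(2) = 5257*2**(5/2) = 5257*(4*sqrt(2)) = 21028*sqrt(2)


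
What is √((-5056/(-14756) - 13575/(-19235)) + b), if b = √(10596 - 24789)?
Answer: √(211145820428669 + 604203084137667*I*√1577)/14191583 ≈ 7.752 + 7.6841*I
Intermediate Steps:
b = 3*I*√1577 (b = √(-14193) = 3*I*√1577 ≈ 119.13*I)
√((-5056/(-14756) - 13575/(-19235)) + b) = √((-5056/(-14756) - 13575/(-19235)) + 3*I*√1577) = √((-5056*(-1/14756) - 13575*(-1/19235)) + 3*I*√1577) = √((1264/3689 + 2715/3847) + 3*I*√1577) = √(14878243/14191583 + 3*I*√1577)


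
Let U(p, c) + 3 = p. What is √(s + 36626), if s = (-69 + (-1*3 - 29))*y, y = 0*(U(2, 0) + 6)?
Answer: √36626 ≈ 191.38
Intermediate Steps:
U(p, c) = -3 + p
y = 0 (y = 0*((-3 + 2) + 6) = 0*(-1 + 6) = 0*5 = 0)
s = 0 (s = (-69 + (-1*3 - 29))*0 = (-69 + (-3 - 29))*0 = (-69 - 32)*0 = -101*0 = 0)
√(s + 36626) = √(0 + 36626) = √36626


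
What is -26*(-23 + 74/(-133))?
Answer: 81458/133 ≈ 612.47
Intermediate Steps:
-26*(-23 + 74/(-133)) = -26*(-23 + 74*(-1/133)) = -26*(-23 - 74/133) = -26*(-3133/133) = 81458/133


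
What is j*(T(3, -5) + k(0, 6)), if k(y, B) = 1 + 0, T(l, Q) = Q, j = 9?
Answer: -36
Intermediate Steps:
k(y, B) = 1
j*(T(3, -5) + k(0, 6)) = 9*(-5 + 1) = 9*(-4) = -36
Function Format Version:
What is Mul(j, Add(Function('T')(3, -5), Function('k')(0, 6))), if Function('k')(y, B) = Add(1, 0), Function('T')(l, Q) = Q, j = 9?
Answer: -36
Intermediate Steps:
Function('k')(y, B) = 1
Mul(j, Add(Function('T')(3, -5), Function('k')(0, 6))) = Mul(9, Add(-5, 1)) = Mul(9, -4) = -36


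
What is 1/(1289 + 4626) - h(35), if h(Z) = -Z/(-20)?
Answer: -41401/23660 ≈ -1.7498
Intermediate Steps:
h(Z) = Z/20 (h(Z) = -Z*(-1/20) = Z/20)
1/(1289 + 4626) - h(35) = 1/(1289 + 4626) - 35/20 = 1/5915 - 1*7/4 = 1/5915 - 7/4 = -41401/23660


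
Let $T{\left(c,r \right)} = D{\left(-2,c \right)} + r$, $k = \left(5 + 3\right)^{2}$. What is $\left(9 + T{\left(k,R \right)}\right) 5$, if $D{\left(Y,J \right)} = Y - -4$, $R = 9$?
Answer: $100$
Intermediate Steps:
$D{\left(Y,J \right)} = 4 + Y$ ($D{\left(Y,J \right)} = Y + 4 = 4 + Y$)
$k = 64$ ($k = 8^{2} = 64$)
$T{\left(c,r \right)} = 2 + r$ ($T{\left(c,r \right)} = \left(4 - 2\right) + r = 2 + r$)
$\left(9 + T{\left(k,R \right)}\right) 5 = \left(9 + \left(2 + 9\right)\right) 5 = \left(9 + 11\right) 5 = 20 \cdot 5 = 100$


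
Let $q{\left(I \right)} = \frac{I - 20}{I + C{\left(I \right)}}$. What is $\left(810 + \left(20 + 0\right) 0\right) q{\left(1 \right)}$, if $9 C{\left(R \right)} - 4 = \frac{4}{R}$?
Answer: $- \frac{138510}{17} \approx -8147.6$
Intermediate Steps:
$C{\left(R \right)} = \frac{4}{9} + \frac{4}{9 R}$ ($C{\left(R \right)} = \frac{4}{9} + \frac{4 \frac{1}{R}}{9} = \frac{4}{9} + \frac{4}{9 R}$)
$q{\left(I \right)} = \frac{-20 + I}{I + \frac{4 \left(1 + I\right)}{9 I}}$ ($q{\left(I \right)} = \frac{I - 20}{I + \frac{4 \left(1 + I\right)}{9 I}} = \frac{-20 + I}{I + \frac{4 \left(1 + I\right)}{9 I}}$)
$\left(810 + \left(20 + 0\right) 0\right) q{\left(1 \right)} = \left(810 + \left(20 + 0\right) 0\right) 9 \cdot 1 \frac{1}{4 + 4 \cdot 1 + 9 \cdot 1^{2}} \left(-20 + 1\right) = \left(810 + 20 \cdot 0\right) 9 \cdot 1 \frac{1}{4 + 4 + 9 \cdot 1} \left(-19\right) = \left(810 + 0\right) 9 \cdot 1 \frac{1}{4 + 4 + 9} \left(-19\right) = 810 \cdot 9 \cdot 1 \cdot \frac{1}{17} \left(-19\right) = 810 \left(- \frac{171}{17}\right) = - \frac{138510}{17}$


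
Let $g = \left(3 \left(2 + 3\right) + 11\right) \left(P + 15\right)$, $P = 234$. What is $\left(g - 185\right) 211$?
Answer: $1326979$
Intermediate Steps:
$g = 6474$ ($g = \left(3 \left(2 + 3\right) + 11\right) \left(234 + 15\right) = \left(3 \cdot 5 + 11\right) 249 = \left(15 + 11\right) 249 = 26 \cdot 249 = 6474$)
$\left(g - 185\right) 211 = \left(6474 - 185\right) 211 = 6289 \cdot 211 = 1326979$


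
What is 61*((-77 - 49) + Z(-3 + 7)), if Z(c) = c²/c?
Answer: -7442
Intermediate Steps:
Z(c) = c
61*((-77 - 49) + Z(-3 + 7)) = 61*((-77 - 49) + (-3 + 7)) = 61*(-126 + 4) = 61*(-122) = -7442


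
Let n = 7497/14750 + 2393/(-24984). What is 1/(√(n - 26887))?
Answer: -30*I*√1014241009416645230/4954041954851 ≈ -0.0060986*I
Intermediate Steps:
n = 76004149/184257000 (n = 7497*(1/14750) + 2393*(-1/24984) = 7497/14750 - 2393/24984 = 76004149/184257000 ≈ 0.41249)
1/(√(n - 26887)) = 1/(√(76004149/184257000 - 26887)) = 1/(√(-4954041954851/184257000)) = 1/(I*√1014241009416645230/6141900) = -30*I*√1014241009416645230/4954041954851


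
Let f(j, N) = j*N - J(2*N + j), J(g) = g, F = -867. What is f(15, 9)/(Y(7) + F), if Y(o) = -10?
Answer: -102/877 ≈ -0.11631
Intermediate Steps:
f(j, N) = -j - 2*N + N*j (f(j, N) = j*N - (2*N + j) = N*j - (j + 2*N) = N*j + (-j - 2*N) = -j - 2*N + N*j)
f(15, 9)/(Y(7) + F) = (-1*15 - 2*9 + 9*15)/(-10 - 867) = (-15 - 18 + 135)/(-877) = -1/877*102 = -102/877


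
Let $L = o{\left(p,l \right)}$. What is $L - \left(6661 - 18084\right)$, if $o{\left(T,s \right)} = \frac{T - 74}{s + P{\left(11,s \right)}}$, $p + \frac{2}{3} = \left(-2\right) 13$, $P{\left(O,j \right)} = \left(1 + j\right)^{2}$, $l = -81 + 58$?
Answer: $\frac{15797707}{1383} \approx 11423.0$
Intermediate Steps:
$l = -23$
$p = - \frac{80}{3}$ ($p = - \frac{2}{3} - 26 = - \frac{80}{3} \approx -26.667$)
$o{\left(T,s \right)} = \frac{-74 + T}{s + \left(1 + s\right)^{2}}$ ($o{\left(T,s \right)} = \frac{T - 74}{s + \left(1 + s\right)^{2}} = \frac{-74 + T}{s + \left(1 + s\right)^{2}}$)
$L = - \frac{302}{1383}$ ($L = \frac{-74 - \frac{80}{3}}{-23 + \left(1 - 23\right)^{2}} = \frac{1}{-23 + \left(-22\right)^{2}} \left(- \frac{302}{3}\right) = \frac{1}{-23 + 484} \left(- \frac{302}{3}\right) = \frac{1}{461} \left(- \frac{302}{3}\right) = - \frac{302}{1383} \approx -0.21837$)
$L - \left(6661 - 18084\right) = - \frac{302}{1383} - \left(6661 - 18084\right) = - \frac{302}{1383} - -11423 = - \frac{302}{1383} + 11423 = \frac{15797707}{1383}$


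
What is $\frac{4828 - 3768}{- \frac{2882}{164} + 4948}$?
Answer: $\frac{17384}{80859} \approx 0.21499$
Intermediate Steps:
$\frac{4828 - 3768}{- \frac{2882}{164} + 4948} = \frac{1060}{\left(-2882\right) \frac{1}{164} + 4948} = \frac{1060}{- \frac{1441}{82} + 4948} = \frac{1060}{\frac{404295}{82}} = 1060 \cdot \frac{82}{404295} = \frac{17384}{80859}$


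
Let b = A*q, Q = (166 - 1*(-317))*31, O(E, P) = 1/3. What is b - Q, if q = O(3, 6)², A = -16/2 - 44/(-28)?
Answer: -104816/7 ≈ -14974.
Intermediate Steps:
A = -45/7 (A = -16*½ - 44*(-1/28) = -8 + 11/7 = -45/7 ≈ -6.4286)
O(E, P) = ⅓
q = ⅑ (q = (⅓)² = ⅑ ≈ 0.11111)
Q = 14973 (Q = (166 + 317)*31 = 483*31 = 14973)
b = -5/7 (b = -45/7*⅑ = -5/7 ≈ -0.71429)
b - Q = -5/7 - 1*14973 = -5/7 - 14973 = -104816/7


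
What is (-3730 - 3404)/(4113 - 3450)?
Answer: -2378/221 ≈ -10.760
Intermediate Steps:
(-3730 - 3404)/(4113 - 3450) = -7134/663 = -7134*1/663 = -2378/221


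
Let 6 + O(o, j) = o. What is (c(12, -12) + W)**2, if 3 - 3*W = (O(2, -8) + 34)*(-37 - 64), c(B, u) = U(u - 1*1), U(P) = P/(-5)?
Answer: 25684624/25 ≈ 1.0274e+6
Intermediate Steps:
O(o, j) = -6 + o
U(P) = -P/5 (U(P) = P*(-1/5) = -P/5)
c(B, u) = 1/5 - u/5 (c(B, u) = -(u - 1*1)/5 = -(u - 1)/5 = -(-1 + u)/5 = 1/5 - u/5)
W = 1011 (W = 1 - ((-6 + 2) + 34)*(-37 - 64)/3 = 1 - (-4 + 34)*(-101)/3 = 1 - 10*(-101) = 1 - 1/3*(-3030) = 1 + 1010 = 1011)
(c(12, -12) + W)**2 = ((1/5 - 1/5*(-12)) + 1011)**2 = ((1/5 + 12/5) + 1011)**2 = (13/5 + 1011)**2 = (5068/5)**2 = 25684624/25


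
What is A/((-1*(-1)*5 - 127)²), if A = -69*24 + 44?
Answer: -403/3721 ≈ -0.10830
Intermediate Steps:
A = -1612 (A = -1656 + 44 = -1612)
A/((-1*(-1)*5 - 127)²) = -1612/(-1*(-1)*5 - 127)² = -1612/(1*5 - 127)² = -1612/(5 - 127)² = -1612/((-122)²) = -1612/14884 = -1612*1/14884 = -403/3721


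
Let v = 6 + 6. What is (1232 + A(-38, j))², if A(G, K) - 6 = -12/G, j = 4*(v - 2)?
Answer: 553566784/361 ≈ 1.5334e+6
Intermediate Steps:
v = 12
j = 40 (j = 4*(12 - 2) = 4*10 = 40)
A(G, K) = 6 - 12/G
(1232 + A(-38, j))² = (1232 + (6 - 12/(-38)))² = (1232 + (6 - 12*(-1/38)))² = (1232 + (6 + 6/19))² = (1232 + 120/19)² = (23528/19)² = 553566784/361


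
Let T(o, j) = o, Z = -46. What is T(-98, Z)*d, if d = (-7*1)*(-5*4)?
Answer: -13720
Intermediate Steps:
d = 140 (d = -7*(-20) = 140)
T(-98, Z)*d = -98*140 = -13720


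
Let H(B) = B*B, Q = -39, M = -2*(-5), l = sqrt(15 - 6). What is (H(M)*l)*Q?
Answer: -11700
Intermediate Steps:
l = 3 (l = sqrt(9) = 3)
M = 10
H(B) = B**2
(H(M)*l)*Q = (10**2*3)*(-39) = (100*3)*(-39) = 300*(-39) = -11700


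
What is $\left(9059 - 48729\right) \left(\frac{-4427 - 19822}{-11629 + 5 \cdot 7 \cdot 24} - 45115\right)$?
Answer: $\frac{19308241349620}{10789} \approx 1.7896 \cdot 10^{9}$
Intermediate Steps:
$\left(9059 - 48729\right) \left(\frac{-4427 - 19822}{-11629 + 5 \cdot 7 \cdot 24} - 45115\right) = - 39670 \left(- \frac{24249}{-11629 + 35 \cdot 24} - 45115\right) = - 39670 \left(- \frac{24249}{-11629 + 840} - 45115\right) = - 39670 \left(- \frac{24249}{-10789} - 45115\right) = - 39670 \left(\left(-24249\right) \left(- \frac{1}{10789}\right) - 45115\right) = - 39670 \left(\frac{24249}{10789} - 45115\right) = \left(-39670\right) \left(- \frac{486721486}{10789}\right) = \frac{19308241349620}{10789}$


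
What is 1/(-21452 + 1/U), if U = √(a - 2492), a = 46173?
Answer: -209/4483467 ≈ -4.6616e-5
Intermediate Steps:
U = 209 (U = √(46173 - 2492) = √43681 = 209)
1/(-21452 + 1/U) = 1/(-21452 + 1/209) = 1/(-4483467/209) = -209/4483467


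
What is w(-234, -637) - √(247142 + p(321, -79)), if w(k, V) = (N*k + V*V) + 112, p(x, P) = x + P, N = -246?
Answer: 463445 - 34*√214 ≈ 4.6295e+5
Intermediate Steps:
p(x, P) = P + x
w(k, V) = 112 + V² - 246*k (w(k, V) = (-246*k + V*V) + 112 = (-246*k + V²) + 112 = (V² - 246*k) + 112 = 112 + V² - 246*k)
w(-234, -637) - √(247142 + p(321, -79)) = (112 + (-637)² - 246*(-234)) - √(247142 + (-79 + 321)) = (112 + 405769 + 57564) - √(247142 + 242) = 463445 - √247384 = 463445 - 34*√214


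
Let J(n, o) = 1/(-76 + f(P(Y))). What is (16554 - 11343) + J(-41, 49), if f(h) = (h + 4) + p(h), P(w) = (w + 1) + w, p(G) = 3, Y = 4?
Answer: 312659/60 ≈ 5211.0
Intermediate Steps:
P(w) = 1 + 2*w (P(w) = (1 + w) + w = 1 + 2*w)
f(h) = 7 + h (f(h) = (h + 4) + 3 = (4 + h) + 3 = 7 + h)
J(n, o) = -1/60 (J(n, o) = 1/(-76 + (7 + (1 + 2*4))) = 1/(-76 + (7 + (1 + 8))) = 1/(-76 + (7 + 9)) = 1/(-76 + 16) = 1/(-60) = -1/60)
(16554 - 11343) + J(-41, 49) = (16554 - 11343) - 1/60 = 5211 - 1/60 = 312659/60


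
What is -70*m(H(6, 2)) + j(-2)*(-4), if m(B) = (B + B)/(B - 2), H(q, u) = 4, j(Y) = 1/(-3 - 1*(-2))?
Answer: -276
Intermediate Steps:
j(Y) = -1 (j(Y) = 1/(-3 + 2) = 1/(-1) = -1)
m(B) = 2*B/(-2 + B) (m(B) = (2*B)/(-2 + B) = 2*B/(-2 + B))
-70*m(H(6, 2)) + j(-2)*(-4) = -140*4/(-2 + 4) - 1*(-4) = -140*4/2 + 4 = -70*4 + 4 = -280 + 4 = -276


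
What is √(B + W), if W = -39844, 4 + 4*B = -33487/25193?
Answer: I*√101157297383611/50386 ≈ 199.61*I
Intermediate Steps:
B = -134259/100772 (B = -1 + (-33487/25193)/4 = -1 + (-33487*1/25193)/4 = -1 + (¼)*(-33487/25193) = -1 - 33487/100772 = -134259/100772 ≈ -1.3323)
√(B + W) = √(-134259/100772 - 39844) = √(-4015293827/100772) = I*√101157297383611/50386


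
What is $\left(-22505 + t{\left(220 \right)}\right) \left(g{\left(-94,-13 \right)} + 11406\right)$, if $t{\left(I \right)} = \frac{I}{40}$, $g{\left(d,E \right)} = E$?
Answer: $- \frac{512673607}{2} \approx -2.5634 \cdot 10^{8}$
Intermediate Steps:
$t{\left(I \right)} = \frac{I}{40}$ ($t{\left(I \right)} = I \frac{1}{40} = \frac{I}{40}$)
$\left(-22505 + t{\left(220 \right)}\right) \left(g{\left(-94,-13 \right)} + 11406\right) = \left(-22505 + \frac{1}{40} \cdot 220\right) \left(-13 + 11406\right) = \left(-22505 + \frac{11}{2}\right) 11393 = \left(- \frac{44999}{2}\right) 11393 = - \frac{512673607}{2}$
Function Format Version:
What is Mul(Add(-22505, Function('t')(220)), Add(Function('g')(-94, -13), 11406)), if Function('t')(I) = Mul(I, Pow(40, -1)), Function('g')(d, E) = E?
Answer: Rational(-512673607, 2) ≈ -2.5634e+8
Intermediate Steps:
Function('t')(I) = Mul(Rational(1, 40), I) (Function('t')(I) = Mul(I, Rational(1, 40)) = Mul(Rational(1, 40), I))
Mul(Add(-22505, Function('t')(220)), Add(Function('g')(-94, -13), 11406)) = Mul(Add(-22505, Mul(Rational(1, 40), 220)), Add(-13, 11406)) = Mul(Add(-22505, Rational(11, 2)), 11393) = Mul(Rational(-44999, 2), 11393) = Rational(-512673607, 2)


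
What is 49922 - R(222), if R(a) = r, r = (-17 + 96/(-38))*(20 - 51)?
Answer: 937017/19 ≈ 49317.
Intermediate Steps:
r = 11501/19 (r = (-17 + 96*(-1/38))*(-31) = (-17 - 48/19)*(-31) = -371/19*(-31) = 11501/19 ≈ 605.32)
R(a) = 11501/19
49922 - R(222) = 49922 - 1*11501/19 = 49922 - 11501/19 = 937017/19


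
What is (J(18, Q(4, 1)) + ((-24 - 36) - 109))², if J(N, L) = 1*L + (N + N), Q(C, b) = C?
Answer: 16641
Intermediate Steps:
J(N, L) = L + 2*N
(J(18, Q(4, 1)) + ((-24 - 36) - 109))² = ((4 + 2*18) + ((-24 - 36) - 109))² = ((4 + 36) + (-60 - 109))² = (40 - 169)² = (-129)² = 16641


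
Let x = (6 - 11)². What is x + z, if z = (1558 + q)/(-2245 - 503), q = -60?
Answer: 33601/1374 ≈ 24.455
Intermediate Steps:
x = 25 (x = (-5)² = 25)
z = -749/1374 (z = (1558 - 60)/(-2245 - 503) = 1498/(-2748) = 1498*(-1/2748) = -749/1374 ≈ -0.54512)
x + z = 25 - 749/1374 = 33601/1374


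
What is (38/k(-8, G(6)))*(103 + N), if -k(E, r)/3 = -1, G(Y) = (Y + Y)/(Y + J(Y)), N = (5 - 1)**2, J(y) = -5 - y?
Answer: 4522/3 ≈ 1507.3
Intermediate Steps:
N = 16 (N = 4**2 = 16)
G(Y) = -2*Y/5 (G(Y) = (Y + Y)/(Y + (-5 - Y)) = (2*Y)/(-5) = (2*Y)*(-1/5) = -2*Y/5)
k(E, r) = 3 (k(E, r) = -3*(-1) = 3)
(38/k(-8, G(6)))*(103 + N) = (38/3)*(103 + 16) = (38*(1/3))*119 = (38/3)*119 = 4522/3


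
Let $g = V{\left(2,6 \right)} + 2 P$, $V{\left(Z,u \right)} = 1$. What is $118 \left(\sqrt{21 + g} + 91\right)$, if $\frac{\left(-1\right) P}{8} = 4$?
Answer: $10738 + 118 i \sqrt{42} \approx 10738.0 + 764.73 i$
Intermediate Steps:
$P = -32$ ($P = \left(-8\right) 4 = -32$)
$g = -63$ ($g = 1 + 2 \left(-32\right) = 1 - 64 = -63$)
$118 \left(\sqrt{21 + g} + 91\right) = 118 \left(\sqrt{21 - 63} + 91\right) = 118 \left(\sqrt{-42} + 91\right) = 118 \left(i \sqrt{42} + 91\right) = 118 \left(91 + i \sqrt{42}\right) = 10738 + 118 i \sqrt{42}$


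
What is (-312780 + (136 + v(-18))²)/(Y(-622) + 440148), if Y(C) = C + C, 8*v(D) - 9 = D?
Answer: -18853679/28089856 ≈ -0.67119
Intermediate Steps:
v(D) = 9/8 + D/8
Y(C) = 2*C
(-312780 + (136 + v(-18))²)/(Y(-622) + 440148) = (-312780 + (136 + (9/8 + (⅛)*(-18)))²)/(2*(-622) + 440148) = (-312780 + (136 + (9/8 - 9/4))²)/(-1244 + 440148) = (-312780 + (136 - 9/8)²)/438904 = (-312780 + (1079/8)²)*(1/438904) = (-312780 + 1164241/64)*(1/438904) = -18853679/64*1/438904 = -18853679/28089856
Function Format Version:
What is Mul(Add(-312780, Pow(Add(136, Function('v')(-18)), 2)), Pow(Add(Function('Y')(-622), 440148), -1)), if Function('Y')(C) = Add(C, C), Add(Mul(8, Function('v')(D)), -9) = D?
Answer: Rational(-18853679, 28089856) ≈ -0.67119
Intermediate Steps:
Function('v')(D) = Add(Rational(9, 8), Mul(Rational(1, 8), D))
Function('Y')(C) = Mul(2, C)
Mul(Add(-312780, Pow(Add(136, Function('v')(-18)), 2)), Pow(Add(Function('Y')(-622), 440148), -1)) = Mul(Add(-312780, Pow(Add(136, Add(Rational(9, 8), Mul(Rational(1, 8), -18))), 2)), Pow(Add(Mul(2, -622), 440148), -1)) = Mul(Add(-312780, Pow(Add(136, Add(Rational(9, 8), Rational(-9, 4))), 2)), Pow(Add(-1244, 440148), -1)) = Mul(Add(-312780, Pow(Add(136, Rational(-9, 8)), 2)), Pow(438904, -1)) = Mul(Add(-312780, Pow(Rational(1079, 8), 2)), Rational(1, 438904)) = Mul(Add(-312780, Rational(1164241, 64)), Rational(1, 438904)) = Mul(Rational(-18853679, 64), Rational(1, 438904)) = Rational(-18853679, 28089856)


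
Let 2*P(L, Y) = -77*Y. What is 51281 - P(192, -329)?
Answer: 77229/2 ≈ 38615.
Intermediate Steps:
P(L, Y) = -77*Y/2 (P(L, Y) = (-77*Y)/2 = -77*Y/2)
51281 - P(192, -329) = 51281 - (-77)*(-329)/2 = 51281 - 1*25333/2 = 51281 - 25333/2 = 77229/2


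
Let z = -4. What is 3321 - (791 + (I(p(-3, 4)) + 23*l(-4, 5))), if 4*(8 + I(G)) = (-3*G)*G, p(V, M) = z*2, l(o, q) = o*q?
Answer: 3046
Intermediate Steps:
p(V, M) = -8 (p(V, M) = -4*2 = -8)
I(G) = -8 - 3*G²/4 (I(G) = -8 + ((-3*G)*G)/4 = -8 + (-3*G²)/4 = -8 - 3*G²/4)
3321 - (791 + (I(p(-3, 4)) + 23*l(-4, 5))) = 3321 - (791 + ((-8 - ¾*(-8)²) + 23*(-4*5))) = 3321 - (791 + ((-8 - ¾*64) + 23*(-20))) = 3321 - (791 + ((-8 - 48) - 460)) = 3321 - (791 + (-56 - 460)) = 3321 - (791 - 516) = 3321 - 1*275 = 3321 - 275 = 3046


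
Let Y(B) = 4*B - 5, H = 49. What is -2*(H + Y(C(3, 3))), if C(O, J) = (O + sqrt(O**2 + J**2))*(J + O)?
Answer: -232 - 144*sqrt(2) ≈ -435.65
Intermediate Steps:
C(O, J) = (J + O)*(O + sqrt(J**2 + O**2)) (C(O, J) = (O + sqrt(J**2 + O**2))*(J + O) = (J + O)*(O + sqrt(J**2 + O**2)))
Y(B) = -5 + 4*B
-2*(H + Y(C(3, 3))) = -2*(49 + (-5 + 4*(3**2 + 3*3 + 3*sqrt(3**2 + 3**2) + 3*sqrt(3**2 + 3**2)))) = -2*(49 + (-5 + 4*(9 + 9 + 3*sqrt(9 + 9) + 3*sqrt(9 + 9)))) = -2*(49 + (-5 + 4*(9 + 9 + 3*sqrt(18) + 3*sqrt(18)))) = -2*(49 + (-5 + 4*(9 + 9 + 3*(3*sqrt(2)) + 3*(3*sqrt(2))))) = -2*(49 + (-5 + 4*(9 + 9 + 9*sqrt(2) + 9*sqrt(2)))) = -2*(49 + (-5 + 4*(18 + 18*sqrt(2)))) = -2*(49 + (-5 + (72 + 72*sqrt(2)))) = -2*(49 + (67 + 72*sqrt(2))) = -2*(116 + 72*sqrt(2)) = -232 - 144*sqrt(2)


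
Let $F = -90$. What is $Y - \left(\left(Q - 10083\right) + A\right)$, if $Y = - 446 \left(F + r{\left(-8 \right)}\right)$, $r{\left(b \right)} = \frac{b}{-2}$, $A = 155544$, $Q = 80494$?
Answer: $-187599$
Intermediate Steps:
$r{\left(b \right)} = - \frac{b}{2}$ ($r{\left(b \right)} = b \left(- \frac{1}{2}\right) = - \frac{b}{2}$)
$Y = 38356$ ($Y = - 446 \left(-90 - -4\right) = - 446 \left(-90 + 4\right) = \left(-446\right) \left(-86\right) = 38356$)
$Y - \left(\left(Q - 10083\right) + A\right) = 38356 - \left(\left(80494 - 10083\right) + 155544\right) = 38356 - \left(70411 + 155544\right) = 38356 - 225955 = -187599$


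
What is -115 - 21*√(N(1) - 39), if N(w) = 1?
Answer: -115 - 21*I*√38 ≈ -115.0 - 129.45*I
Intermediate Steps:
-115 - 21*√(N(1) - 39) = -115 - 21*√(1 - 39) = -115 - 21*I*√38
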